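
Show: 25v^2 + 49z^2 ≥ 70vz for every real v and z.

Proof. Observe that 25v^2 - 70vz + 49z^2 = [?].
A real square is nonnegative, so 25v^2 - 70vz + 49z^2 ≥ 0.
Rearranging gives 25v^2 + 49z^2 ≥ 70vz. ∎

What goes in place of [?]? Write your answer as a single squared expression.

The leading and trailing coefficients are 5^2 and 7^2, and 70 = 2·5·7, so the trinomial is (5v - 7z)^2.
Hence 25v^2 - 70vz + 49z^2 ≥ 0.

(5v - 7z)^2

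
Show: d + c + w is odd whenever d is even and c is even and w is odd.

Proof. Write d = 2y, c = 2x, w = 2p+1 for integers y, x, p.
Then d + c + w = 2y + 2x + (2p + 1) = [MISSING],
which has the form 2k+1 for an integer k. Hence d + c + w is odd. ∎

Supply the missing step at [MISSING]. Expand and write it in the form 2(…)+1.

Expanding: 2y + 2x + (2p + 1) = 2p + 2x + 2y + 1.
Every term except the constant is even, so this is 2(p + x + y) + 1,
and p + x + y ∈ ℤ gives the required form.

2(p + x + y) + 1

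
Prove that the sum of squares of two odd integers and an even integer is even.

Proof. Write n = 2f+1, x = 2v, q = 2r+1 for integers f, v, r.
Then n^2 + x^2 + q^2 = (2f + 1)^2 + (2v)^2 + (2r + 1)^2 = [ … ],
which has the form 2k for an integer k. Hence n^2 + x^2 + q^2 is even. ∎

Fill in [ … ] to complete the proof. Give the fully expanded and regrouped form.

2(2f^2 + 2f + 2r^2 + 2r + 2v^2 + 1)

Expanding: (2f + 1)^2 + (2v)^2 + (2r + 1)^2 = 4f^2 + 4f + 4r^2 + 4r + 4v^2 + 2.
Every term is even; pulling out the factor of 2 gives 2(2f^2 + 2f + 2r^2 + 2r + 2v^2 + 1).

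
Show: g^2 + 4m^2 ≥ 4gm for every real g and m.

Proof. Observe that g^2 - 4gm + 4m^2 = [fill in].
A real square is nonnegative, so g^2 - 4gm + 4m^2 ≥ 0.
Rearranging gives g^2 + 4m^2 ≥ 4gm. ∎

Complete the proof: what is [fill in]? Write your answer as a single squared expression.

The leading and trailing coefficients are 1^2 and 2^2, and 4 = 2·1·2, so the trinomial is (g - 2m)^2.
Hence g^2 - 4gm + 4m^2 ≥ 0.

(g - 2m)^2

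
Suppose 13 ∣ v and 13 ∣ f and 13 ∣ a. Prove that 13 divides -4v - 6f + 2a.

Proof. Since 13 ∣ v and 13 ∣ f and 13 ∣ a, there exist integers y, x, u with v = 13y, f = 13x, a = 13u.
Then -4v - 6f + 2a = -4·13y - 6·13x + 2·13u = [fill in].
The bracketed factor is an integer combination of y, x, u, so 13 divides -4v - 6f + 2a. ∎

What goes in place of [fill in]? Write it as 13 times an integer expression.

Each term has a factor of 13: -4·13y - 6·13x + 2·13u = 13·(2u - 6x - 4y).
Since 2u - 6x - 4y is an integer, 13 ∣ (-4v - 6f + 2a).

13(2u - 6x - 4y)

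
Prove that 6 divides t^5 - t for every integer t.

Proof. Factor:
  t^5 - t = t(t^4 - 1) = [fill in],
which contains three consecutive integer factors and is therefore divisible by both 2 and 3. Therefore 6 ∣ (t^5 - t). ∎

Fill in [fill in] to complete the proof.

(t - 1)t(t + 1)(t^2 + 1)

t^4 - 1 = (t^2 - 1)(t^2 + 1), and t^2 - 1 = (t-1)(t+1).
So t(t^4 - 1) = (t - 1)t(t + 1)(t^2 + 1).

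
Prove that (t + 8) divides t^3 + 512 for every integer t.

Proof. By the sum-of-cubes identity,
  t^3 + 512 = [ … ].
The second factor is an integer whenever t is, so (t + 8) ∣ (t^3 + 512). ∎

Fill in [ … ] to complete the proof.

a^3 + b^3 = (a + b)(a^2 - ab + b^2). With a = t, b = 8:
t^3 + 512 = (t + 8)(t^2 - 8t + 64).

(t + 8)(t^2 - 8t + 64)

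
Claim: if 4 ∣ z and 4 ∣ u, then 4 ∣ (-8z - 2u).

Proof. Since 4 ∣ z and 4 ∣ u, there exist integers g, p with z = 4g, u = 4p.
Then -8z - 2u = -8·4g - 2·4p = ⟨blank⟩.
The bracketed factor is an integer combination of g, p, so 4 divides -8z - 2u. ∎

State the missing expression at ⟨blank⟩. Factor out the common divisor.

Each term has a factor of 4: -8·4g - 2·4p = 4·(-8g - 2p).
Since -8g - 2p is an integer, 4 ∣ (-8z - 2u).

4(-8g - 2p)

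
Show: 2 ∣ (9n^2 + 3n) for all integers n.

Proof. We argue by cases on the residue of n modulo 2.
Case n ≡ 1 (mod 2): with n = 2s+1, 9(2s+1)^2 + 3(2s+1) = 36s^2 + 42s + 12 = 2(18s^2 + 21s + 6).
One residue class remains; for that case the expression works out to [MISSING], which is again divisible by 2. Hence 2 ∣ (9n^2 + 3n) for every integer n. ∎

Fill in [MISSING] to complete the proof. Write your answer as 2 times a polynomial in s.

Only n ≡ 0 (mod 2) is unaccounted for. Put n = 2s:
9(2s)^2 + 3(2s) expands to 36s^2 + 6s,
and factoring out 2 leaves 2(18s^2 + 3s).

2(18s^2 + 3s)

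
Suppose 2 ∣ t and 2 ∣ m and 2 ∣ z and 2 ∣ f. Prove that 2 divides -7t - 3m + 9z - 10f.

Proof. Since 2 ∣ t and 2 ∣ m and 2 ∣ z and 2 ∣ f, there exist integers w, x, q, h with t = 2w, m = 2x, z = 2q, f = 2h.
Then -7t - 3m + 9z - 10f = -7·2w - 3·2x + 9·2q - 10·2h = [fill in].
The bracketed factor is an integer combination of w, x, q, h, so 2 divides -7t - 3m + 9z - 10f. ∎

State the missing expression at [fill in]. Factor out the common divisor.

Pull the common 2 out of every term: -7·2w - 3·2x + 9·2q - 10·2h = 2(-10h + 9q - 7w - 3x).
-10h + 9q - 7w - 3x is an integer, which exhibits the divisibility.

2(-10h + 9q - 7w - 3x)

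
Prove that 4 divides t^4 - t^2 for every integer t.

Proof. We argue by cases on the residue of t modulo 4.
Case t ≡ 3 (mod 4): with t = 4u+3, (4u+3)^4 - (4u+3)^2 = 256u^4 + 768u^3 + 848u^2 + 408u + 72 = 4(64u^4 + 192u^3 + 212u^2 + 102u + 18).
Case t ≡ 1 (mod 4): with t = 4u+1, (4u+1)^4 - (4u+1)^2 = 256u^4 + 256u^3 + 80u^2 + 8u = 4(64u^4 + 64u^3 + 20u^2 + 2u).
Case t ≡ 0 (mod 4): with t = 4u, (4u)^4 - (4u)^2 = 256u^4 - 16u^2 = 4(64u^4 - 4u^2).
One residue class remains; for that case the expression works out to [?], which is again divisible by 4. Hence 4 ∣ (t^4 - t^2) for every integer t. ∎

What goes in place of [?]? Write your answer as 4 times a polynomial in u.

4(64u^4 + 128u^3 + 92u^2 + 28u + 3)

The residues treated are {3, 1, 0}, so the missing case is t ≡ 2 (mod 4); write t = 4u+2.
Then (4u+2)^4 - (4u+2)^2 = 256u^4 + 512u^3 + 368u^2 + 112u + 12 = 4(64u^4 + 128u^3 + 92u^2 + 28u + 3).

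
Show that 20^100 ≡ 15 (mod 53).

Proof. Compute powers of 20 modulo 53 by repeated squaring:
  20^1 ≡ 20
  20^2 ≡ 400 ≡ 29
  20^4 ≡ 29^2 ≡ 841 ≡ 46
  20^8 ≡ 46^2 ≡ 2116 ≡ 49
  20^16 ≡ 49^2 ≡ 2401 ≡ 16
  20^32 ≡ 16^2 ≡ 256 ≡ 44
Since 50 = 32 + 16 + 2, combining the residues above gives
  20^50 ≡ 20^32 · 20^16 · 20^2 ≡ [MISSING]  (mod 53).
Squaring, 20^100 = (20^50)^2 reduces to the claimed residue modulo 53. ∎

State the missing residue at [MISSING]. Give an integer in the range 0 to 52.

11

20^32 · 20^16 · 20^2 ≡ 44 · 16 · 29 = 20416.
20416 mod 53 = 11, so 20^50 ≡ 11 (mod 53).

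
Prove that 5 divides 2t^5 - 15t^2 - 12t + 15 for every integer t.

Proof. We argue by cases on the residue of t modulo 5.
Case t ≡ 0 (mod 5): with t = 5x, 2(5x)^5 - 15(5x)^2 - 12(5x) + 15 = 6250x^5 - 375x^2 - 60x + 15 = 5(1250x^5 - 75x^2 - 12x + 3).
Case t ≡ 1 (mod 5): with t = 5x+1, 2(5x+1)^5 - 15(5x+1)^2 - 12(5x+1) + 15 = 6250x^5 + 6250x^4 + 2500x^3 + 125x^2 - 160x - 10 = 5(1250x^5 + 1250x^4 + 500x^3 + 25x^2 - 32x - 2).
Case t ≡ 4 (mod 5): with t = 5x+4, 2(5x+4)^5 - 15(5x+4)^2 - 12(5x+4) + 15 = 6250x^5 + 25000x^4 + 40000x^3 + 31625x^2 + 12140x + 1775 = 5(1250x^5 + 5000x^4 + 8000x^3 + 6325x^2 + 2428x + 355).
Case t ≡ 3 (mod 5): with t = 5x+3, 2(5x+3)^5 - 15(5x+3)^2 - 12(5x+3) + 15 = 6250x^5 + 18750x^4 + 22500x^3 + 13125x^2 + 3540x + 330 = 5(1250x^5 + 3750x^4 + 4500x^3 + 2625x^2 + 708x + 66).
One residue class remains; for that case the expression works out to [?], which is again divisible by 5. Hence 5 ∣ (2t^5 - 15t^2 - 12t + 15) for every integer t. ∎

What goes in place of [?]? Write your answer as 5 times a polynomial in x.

5(1250x^5 + 2500x^4 + 2000x^3 + 725x^2 + 88x - 1)

Only t ≡ 2 (mod 5) is unaccounted for. Put t = 5x+2:
2(5x+2)^5 - 15(5x+2)^2 - 12(5x+2) + 15 expands to 6250x^5 + 12500x^4 + 10000x^3 + 3625x^2 + 440x - 5,
and factoring out 5 leaves 5(1250x^5 + 2500x^4 + 2000x^3 + 725x^2 + 88x - 1).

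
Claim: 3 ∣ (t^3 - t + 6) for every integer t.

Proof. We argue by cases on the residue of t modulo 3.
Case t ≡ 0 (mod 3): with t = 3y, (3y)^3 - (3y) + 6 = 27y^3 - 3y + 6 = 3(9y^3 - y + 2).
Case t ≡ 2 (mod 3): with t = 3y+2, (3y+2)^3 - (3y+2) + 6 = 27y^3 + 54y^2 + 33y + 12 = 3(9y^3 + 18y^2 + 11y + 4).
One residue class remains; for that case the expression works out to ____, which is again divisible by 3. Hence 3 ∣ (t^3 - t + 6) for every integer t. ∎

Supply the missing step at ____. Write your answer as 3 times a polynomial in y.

3(9y^3 + 9y^2 + 2y + 2)

Only t ≡ 1 (mod 3) is unaccounted for. Put t = 3y+1:
(3y+1)^3 - (3y+1) + 6 expands to 27y^3 + 27y^2 + 6y + 6,
and factoring out 3 leaves 3(9y^3 + 9y^2 + 2y + 2).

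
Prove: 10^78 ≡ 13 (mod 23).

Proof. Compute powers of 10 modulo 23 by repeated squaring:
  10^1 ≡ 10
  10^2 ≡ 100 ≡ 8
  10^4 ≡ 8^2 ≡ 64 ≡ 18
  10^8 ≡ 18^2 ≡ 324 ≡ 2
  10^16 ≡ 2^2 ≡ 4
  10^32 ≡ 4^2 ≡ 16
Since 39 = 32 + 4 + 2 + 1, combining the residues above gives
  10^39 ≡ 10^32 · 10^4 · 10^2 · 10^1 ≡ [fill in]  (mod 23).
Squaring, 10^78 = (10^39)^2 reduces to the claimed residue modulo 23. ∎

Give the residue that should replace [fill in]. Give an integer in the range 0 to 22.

17

10^32 · 10^4 · 10^2 · 10^1 ≡ 16 · 18 · 8 · 10 = 23040.
23040 mod 23 = 17, so 10^39 ≡ 17 (mod 23).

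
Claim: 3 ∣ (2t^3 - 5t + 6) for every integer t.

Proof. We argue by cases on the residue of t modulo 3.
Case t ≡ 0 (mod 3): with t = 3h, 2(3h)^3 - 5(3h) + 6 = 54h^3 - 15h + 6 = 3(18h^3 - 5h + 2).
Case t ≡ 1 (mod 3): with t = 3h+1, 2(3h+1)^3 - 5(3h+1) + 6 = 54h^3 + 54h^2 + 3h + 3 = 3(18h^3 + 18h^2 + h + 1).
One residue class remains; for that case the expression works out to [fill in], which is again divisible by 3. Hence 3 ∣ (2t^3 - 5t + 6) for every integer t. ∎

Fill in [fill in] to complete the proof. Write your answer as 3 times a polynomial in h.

Only t ≡ 2 (mod 3) is unaccounted for. Put t = 3h+2:
2(3h+2)^3 - 5(3h+2) + 6 expands to 54h^3 + 108h^2 + 57h + 12,
and factoring out 3 leaves 3(18h^3 + 36h^2 + 19h + 4).

3(18h^3 + 36h^2 + 19h + 4)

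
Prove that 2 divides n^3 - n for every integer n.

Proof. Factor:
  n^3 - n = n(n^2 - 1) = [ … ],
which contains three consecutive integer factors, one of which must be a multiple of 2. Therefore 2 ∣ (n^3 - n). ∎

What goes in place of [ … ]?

n(n^2 - 1) = n(n - 1)(n + 1) = (n - 1)n(n + 1).
These three factors are consecutive integers, so their product is divisible by 2.

(n - 1)n(n + 1)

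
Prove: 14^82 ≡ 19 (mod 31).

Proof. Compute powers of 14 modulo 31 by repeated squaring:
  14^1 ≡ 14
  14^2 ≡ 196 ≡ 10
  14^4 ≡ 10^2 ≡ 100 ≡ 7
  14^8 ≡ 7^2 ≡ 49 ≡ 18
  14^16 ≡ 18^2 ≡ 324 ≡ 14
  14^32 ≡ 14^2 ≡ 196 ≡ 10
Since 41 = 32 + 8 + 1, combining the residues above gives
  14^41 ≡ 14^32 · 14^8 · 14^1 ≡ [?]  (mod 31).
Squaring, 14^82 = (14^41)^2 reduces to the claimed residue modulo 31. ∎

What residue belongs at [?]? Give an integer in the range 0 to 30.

9

14^32 · 14^8 · 14^1 ≡ 10 · 18 · 14 = 2520.
2520 mod 31 = 9, so 14^41 ≡ 9 (mod 31).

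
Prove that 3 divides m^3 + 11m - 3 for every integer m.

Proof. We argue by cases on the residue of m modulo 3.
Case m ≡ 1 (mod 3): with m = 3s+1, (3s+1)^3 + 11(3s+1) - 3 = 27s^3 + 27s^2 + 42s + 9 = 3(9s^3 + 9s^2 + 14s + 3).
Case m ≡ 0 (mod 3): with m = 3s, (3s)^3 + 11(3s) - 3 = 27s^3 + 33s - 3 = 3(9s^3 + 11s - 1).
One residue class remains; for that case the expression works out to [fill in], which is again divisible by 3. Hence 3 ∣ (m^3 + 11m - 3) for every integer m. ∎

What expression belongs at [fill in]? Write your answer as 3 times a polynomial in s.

3(9s^3 + 18s^2 + 23s + 9)

The residues treated are {1, 0}, so the missing case is m ≡ 2 (mod 3); write m = 3s+2.
Then (3s+2)^3 + 11(3s+2) - 3 = 27s^3 + 54s^2 + 69s + 27 = 3(9s^3 + 18s^2 + 23s + 9).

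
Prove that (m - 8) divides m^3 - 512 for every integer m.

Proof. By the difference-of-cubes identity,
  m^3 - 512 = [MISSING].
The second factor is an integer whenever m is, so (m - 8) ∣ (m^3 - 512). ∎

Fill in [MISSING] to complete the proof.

(m - 8)(m^2 + 8m + 64)

Polynomial division of m^3 - 512 by m - 8 leaves remainder 0 and quotient m^2 + 8m + 64.
Hence m^3 - 512 = (m - 8)(m^2 + 8m + 64).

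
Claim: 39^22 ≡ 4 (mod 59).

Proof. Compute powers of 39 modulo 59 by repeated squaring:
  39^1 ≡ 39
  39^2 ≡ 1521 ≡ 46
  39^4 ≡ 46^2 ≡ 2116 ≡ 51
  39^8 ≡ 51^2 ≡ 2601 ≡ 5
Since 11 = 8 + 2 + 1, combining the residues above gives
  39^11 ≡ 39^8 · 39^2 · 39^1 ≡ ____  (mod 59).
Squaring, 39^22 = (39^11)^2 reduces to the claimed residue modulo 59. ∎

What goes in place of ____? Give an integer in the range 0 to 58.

39^8 · 39^2 · 39^1 ≡ 5 · 46 · 39 = 8970.
8970 mod 59 = 2, so 39^11 ≡ 2 (mod 59).

2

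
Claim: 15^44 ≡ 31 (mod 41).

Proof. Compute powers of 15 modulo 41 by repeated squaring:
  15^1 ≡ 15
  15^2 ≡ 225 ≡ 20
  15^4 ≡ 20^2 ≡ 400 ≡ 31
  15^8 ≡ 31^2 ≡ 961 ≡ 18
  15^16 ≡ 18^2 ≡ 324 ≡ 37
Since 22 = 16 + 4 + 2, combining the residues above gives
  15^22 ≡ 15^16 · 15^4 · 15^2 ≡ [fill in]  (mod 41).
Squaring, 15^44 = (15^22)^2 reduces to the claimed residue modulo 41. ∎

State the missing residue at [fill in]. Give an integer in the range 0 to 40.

21

15^16 · 15^4 · 15^2 ≡ 37 · 31 · 20 = 22940.
22940 mod 41 = 21, so 15^22 ≡ 21 (mod 41).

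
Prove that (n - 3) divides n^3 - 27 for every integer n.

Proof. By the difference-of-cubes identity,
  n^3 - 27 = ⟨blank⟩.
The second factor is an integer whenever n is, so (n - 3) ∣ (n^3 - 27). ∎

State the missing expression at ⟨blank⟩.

(n - 3)(n^2 + 3n + 9)

a^3 - b^3 = (a - b)(a^2 + ab + b^2). With a = n, b = 3:
n^3 - 27 = (n - 3)(n^2 + 3n + 9).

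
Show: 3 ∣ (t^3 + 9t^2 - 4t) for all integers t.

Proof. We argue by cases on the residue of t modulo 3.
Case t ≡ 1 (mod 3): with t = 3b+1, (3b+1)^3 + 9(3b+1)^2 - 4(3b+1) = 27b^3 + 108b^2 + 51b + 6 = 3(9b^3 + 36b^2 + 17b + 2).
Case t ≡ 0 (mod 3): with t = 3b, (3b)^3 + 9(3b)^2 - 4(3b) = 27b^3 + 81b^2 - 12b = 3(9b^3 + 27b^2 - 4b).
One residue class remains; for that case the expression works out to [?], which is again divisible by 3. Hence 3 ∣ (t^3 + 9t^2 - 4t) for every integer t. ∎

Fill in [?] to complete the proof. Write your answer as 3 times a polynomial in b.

Only t ≡ 2 (mod 3) is unaccounted for. Put t = 3b+2:
(3b+2)^3 + 9(3b+2)^2 - 4(3b+2) expands to 27b^3 + 135b^2 + 132b + 36,
and factoring out 3 leaves 3(9b^3 + 45b^2 + 44b + 12).

3(9b^3 + 45b^2 + 44b + 12)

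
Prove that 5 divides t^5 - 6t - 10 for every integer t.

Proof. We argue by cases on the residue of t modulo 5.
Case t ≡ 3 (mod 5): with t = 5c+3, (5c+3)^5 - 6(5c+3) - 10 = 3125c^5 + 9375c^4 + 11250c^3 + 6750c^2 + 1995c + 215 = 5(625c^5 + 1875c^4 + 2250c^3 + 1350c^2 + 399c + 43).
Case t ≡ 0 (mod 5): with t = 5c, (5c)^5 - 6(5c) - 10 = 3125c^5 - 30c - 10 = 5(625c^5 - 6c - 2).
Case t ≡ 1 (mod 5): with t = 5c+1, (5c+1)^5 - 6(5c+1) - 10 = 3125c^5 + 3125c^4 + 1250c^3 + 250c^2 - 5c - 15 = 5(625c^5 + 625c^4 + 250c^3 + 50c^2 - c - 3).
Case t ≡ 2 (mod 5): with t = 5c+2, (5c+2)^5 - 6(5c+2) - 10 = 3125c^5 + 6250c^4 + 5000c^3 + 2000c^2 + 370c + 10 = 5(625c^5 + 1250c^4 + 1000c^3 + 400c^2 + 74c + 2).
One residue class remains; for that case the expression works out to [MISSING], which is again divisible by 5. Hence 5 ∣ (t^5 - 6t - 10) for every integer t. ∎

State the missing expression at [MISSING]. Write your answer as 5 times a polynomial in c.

5(625c^5 + 2500c^4 + 4000c^3 + 3200c^2 + 1274c + 198)

The residues treated are {3, 0, 1, 2}, so the missing case is t ≡ 4 (mod 5); write t = 5c+4.
Then (5c+4)^5 - 6(5c+4) - 10 = 3125c^5 + 12500c^4 + 20000c^3 + 16000c^2 + 6370c + 990 = 5(625c^5 + 2500c^4 + 4000c^3 + 3200c^2 + 1274c + 198).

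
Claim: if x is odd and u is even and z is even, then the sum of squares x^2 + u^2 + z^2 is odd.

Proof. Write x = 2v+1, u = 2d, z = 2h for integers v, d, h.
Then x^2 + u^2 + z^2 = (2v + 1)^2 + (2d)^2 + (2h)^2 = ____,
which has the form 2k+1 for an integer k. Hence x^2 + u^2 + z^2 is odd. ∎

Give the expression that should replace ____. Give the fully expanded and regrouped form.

(2v + 1)^2 + (2d)^2 + (2h)^2 = 4d^2 + 4h^2 + 4v^2 + 4v + 1
= 2(2d^2 + 2h^2 + 2v^2 + 2v) + 1.
Since 2d^2 + 2h^2 + 2v^2 + 2v is an integer, the sum of squares is of the form 2k+1 for an integer k.

2(2d^2 + 2h^2 + 2v^2 + 2v) + 1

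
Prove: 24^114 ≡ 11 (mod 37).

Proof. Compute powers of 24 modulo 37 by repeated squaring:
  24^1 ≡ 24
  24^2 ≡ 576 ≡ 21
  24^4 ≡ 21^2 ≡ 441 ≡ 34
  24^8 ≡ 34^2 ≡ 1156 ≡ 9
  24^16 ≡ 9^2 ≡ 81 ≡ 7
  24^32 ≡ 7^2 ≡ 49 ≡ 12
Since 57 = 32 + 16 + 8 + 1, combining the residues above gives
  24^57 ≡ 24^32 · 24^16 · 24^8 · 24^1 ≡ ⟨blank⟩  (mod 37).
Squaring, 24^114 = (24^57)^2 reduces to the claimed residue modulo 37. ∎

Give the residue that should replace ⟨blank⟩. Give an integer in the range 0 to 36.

14

Multiply the listed residues: 12 · 7 · 9 · 24 = 84 → 756 → 18144.
Reducing modulo 37: 18144 = 490·37 + 14, so 24^57 ≡ 14.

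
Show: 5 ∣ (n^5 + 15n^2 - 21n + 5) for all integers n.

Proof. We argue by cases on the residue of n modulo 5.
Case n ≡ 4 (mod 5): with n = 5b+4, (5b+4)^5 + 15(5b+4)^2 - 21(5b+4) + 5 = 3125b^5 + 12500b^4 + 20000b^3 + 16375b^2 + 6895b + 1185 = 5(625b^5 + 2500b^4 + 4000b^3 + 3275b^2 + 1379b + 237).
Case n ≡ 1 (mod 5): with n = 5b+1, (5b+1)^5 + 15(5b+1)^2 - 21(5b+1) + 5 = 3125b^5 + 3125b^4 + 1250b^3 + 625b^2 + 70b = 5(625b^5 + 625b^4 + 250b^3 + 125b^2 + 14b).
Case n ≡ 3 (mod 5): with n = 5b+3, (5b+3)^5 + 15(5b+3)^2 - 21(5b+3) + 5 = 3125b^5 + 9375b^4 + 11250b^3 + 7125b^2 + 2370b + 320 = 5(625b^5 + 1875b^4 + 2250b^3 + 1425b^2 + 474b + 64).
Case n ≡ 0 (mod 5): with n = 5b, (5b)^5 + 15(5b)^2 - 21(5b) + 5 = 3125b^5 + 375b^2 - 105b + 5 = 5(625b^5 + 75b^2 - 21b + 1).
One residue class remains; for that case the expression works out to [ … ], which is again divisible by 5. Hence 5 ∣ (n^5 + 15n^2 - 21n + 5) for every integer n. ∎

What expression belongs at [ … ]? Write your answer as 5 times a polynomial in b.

The residues treated are {4, 1, 3, 0}, so the missing case is n ≡ 2 (mod 5); write n = 5b+2.
Then (5b+2)^5 + 15(5b+2)^2 - 21(5b+2) + 5 = 3125b^5 + 6250b^4 + 5000b^3 + 2375b^2 + 595b + 55 = 5(625b^5 + 1250b^4 + 1000b^3 + 475b^2 + 119b + 11).

5(625b^5 + 1250b^4 + 1000b^3 + 475b^2 + 119b + 11)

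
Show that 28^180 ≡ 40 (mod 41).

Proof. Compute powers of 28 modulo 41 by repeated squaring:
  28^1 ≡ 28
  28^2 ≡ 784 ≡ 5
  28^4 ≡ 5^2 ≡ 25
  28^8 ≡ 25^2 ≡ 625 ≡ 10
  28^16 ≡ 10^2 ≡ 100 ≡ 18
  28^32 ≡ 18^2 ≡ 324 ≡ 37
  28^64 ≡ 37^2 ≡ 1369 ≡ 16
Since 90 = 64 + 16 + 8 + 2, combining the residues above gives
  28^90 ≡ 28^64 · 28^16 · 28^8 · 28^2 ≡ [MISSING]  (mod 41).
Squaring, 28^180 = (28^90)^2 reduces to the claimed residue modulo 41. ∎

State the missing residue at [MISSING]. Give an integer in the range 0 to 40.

Multiply the listed residues: 16 · 18 · 10 · 5 = 288 → 2880 → 14400.
Reducing modulo 41: 14400 = 351·41 + 9, so 28^90 ≡ 9.

9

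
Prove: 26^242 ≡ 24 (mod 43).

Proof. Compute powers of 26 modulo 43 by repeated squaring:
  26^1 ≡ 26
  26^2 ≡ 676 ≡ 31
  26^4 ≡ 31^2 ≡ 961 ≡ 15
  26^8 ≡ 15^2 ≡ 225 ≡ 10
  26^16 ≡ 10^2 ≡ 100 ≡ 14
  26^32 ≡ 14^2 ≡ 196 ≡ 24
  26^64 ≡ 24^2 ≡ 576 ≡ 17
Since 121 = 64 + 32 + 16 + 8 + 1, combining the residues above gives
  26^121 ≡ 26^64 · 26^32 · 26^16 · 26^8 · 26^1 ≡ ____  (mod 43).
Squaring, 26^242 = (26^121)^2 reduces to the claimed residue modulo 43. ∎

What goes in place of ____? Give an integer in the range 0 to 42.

26^64 · 26^32 · 26^16 · 26^8 · 26^1 ≡ 17 · 24 · 14 · 10 · 26 = 1485120.
1485120 mod 43 = 29, so 26^121 ≡ 29 (mod 43).

29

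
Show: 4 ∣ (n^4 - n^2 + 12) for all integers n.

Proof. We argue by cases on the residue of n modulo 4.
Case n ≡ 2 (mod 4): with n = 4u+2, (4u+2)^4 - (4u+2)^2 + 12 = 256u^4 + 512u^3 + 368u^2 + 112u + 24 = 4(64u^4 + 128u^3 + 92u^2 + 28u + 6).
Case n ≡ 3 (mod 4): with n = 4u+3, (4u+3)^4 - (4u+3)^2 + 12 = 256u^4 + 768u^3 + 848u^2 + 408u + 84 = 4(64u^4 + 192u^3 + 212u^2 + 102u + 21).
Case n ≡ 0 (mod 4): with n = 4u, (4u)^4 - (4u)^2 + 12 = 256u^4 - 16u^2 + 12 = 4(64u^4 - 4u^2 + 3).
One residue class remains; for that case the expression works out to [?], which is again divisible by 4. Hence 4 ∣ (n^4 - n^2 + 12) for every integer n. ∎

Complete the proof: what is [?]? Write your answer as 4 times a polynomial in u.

4(64u^4 + 64u^3 + 20u^2 + 2u + 3)

Only n ≡ 1 (mod 4) is unaccounted for. Put n = 4u+1:
(4u+1)^4 - (4u+1)^2 + 12 expands to 256u^4 + 256u^3 + 80u^2 + 8u + 12,
and factoring out 4 leaves 4(64u^4 + 64u^3 + 20u^2 + 2u + 3).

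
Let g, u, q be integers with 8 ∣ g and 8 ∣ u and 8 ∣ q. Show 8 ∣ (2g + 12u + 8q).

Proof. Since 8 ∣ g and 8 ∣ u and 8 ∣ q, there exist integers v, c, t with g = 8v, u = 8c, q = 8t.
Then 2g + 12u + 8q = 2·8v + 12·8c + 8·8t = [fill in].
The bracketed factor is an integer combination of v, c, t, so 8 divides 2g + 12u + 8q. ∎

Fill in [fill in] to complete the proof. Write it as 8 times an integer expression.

8(12c + 8t + 2v)

Pull the common 8 out of every term: 2·8v + 12·8c + 8·8t = 8(12c + 8t + 2v).
12c + 8t + 2v is an integer, which exhibits the divisibility.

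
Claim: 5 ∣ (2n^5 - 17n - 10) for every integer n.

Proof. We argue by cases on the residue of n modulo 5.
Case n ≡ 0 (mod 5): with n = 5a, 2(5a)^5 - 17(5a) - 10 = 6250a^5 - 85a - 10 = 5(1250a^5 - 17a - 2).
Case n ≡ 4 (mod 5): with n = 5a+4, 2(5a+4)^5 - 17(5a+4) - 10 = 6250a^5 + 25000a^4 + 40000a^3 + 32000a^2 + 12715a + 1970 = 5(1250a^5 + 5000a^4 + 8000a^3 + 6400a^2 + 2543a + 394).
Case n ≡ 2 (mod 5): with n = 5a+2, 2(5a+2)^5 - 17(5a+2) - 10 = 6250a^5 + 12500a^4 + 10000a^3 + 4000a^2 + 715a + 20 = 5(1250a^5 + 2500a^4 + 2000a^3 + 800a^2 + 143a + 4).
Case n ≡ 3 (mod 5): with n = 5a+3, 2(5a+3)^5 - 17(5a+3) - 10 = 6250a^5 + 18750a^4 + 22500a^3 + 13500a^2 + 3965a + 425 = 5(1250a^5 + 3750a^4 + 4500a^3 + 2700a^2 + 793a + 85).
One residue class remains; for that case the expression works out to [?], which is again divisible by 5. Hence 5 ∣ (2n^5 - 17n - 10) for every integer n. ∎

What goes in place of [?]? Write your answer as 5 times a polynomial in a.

Only n ≡ 1 (mod 5) is unaccounted for. Put n = 5a+1:
2(5a+1)^5 - 17(5a+1) - 10 expands to 6250a^5 + 6250a^4 + 2500a^3 + 500a^2 - 35a - 25,
and factoring out 5 leaves 5(1250a^5 + 1250a^4 + 500a^3 + 100a^2 - 7a - 5).

5(1250a^5 + 1250a^4 + 500a^3 + 100a^2 - 7a - 5)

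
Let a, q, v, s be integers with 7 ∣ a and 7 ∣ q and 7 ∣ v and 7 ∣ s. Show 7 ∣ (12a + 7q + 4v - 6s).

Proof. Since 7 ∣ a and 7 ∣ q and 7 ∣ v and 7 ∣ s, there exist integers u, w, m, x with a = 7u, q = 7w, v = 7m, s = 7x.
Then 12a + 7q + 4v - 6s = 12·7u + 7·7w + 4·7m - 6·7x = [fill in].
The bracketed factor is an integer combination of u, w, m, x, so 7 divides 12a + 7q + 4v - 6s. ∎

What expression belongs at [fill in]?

Pull the common 7 out of every term: 12·7u + 7·7w + 4·7m - 6·7x = 7(4m + 12u + 7w - 6x).
4m + 12u + 7w - 6x is an integer, which exhibits the divisibility.

7(4m + 12u + 7w - 6x)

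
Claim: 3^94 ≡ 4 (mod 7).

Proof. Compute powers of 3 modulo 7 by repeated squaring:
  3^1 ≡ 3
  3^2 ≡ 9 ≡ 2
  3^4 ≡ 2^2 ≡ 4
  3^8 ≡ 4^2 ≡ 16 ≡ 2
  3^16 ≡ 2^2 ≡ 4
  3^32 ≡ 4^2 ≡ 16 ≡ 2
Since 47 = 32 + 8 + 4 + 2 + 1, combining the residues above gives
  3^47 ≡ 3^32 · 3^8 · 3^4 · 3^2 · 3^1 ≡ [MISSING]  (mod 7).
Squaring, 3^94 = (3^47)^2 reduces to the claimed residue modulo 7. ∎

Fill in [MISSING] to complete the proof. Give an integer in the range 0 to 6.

5

Multiply the listed residues: 2 · 2 · 4 · 2 · 3 = 4 → 16 → 32 → 96.
Reducing modulo 7: 96 = 13·7 + 5, so 3^47 ≡ 5.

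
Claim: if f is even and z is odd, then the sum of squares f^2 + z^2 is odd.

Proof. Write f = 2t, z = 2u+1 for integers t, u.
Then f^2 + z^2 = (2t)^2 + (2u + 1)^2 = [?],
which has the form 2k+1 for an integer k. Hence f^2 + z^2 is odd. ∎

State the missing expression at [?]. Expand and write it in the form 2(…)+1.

(2t)^2 + (2u + 1)^2 = 4t^2 + 4u^2 + 4u + 1
= 2(2t^2 + 2u^2 + 2u) + 1.
Since 2t^2 + 2u^2 + 2u is an integer, the sum of squares is of the form 2k+1 for an integer k.

2(2t^2 + 2u^2 + 2u) + 1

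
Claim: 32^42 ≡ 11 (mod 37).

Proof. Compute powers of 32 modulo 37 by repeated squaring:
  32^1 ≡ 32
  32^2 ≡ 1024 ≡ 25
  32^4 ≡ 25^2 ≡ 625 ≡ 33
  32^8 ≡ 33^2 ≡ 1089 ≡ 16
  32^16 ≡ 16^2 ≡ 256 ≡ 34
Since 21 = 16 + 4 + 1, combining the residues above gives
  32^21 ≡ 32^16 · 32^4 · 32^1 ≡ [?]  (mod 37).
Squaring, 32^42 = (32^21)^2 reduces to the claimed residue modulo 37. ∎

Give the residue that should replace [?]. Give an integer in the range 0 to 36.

14

Multiply the listed residues: 34 · 33 · 32 = 1122 → 35904.
Reducing modulo 37: 35904 = 970·37 + 14, so 32^21 ≡ 14.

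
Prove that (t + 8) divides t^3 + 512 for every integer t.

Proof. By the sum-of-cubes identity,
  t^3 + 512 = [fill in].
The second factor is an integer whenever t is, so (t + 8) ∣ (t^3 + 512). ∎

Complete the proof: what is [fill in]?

Polynomial division of t^3 + 512 by t + 8 leaves remainder 0 and quotient t^2 - 8t + 64.
Hence t^3 + 512 = (t + 8)(t^2 - 8t + 64).

(t + 8)(t^2 - 8t + 64)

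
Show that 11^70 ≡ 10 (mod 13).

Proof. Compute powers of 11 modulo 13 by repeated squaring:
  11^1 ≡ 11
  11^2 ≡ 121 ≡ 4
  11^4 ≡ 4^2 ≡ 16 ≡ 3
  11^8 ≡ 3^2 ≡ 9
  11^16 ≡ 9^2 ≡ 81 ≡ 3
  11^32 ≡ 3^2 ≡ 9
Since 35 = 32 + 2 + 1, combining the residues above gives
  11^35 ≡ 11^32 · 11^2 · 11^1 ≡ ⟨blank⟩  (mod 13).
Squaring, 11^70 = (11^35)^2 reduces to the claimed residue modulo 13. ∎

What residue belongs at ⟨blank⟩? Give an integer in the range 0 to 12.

6

11^32 · 11^2 · 11^1 ≡ 9 · 4 · 11 = 396.
396 mod 13 = 6, so 11^35 ≡ 6 (mod 13).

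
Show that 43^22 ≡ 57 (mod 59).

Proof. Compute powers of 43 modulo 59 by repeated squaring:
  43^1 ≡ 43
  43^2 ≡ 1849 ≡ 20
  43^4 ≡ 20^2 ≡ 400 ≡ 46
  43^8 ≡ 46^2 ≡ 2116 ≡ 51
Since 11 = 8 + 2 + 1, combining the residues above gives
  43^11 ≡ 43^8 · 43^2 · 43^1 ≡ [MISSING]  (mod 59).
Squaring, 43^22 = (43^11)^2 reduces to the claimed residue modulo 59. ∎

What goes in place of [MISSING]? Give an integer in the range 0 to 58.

23

Multiply the listed residues: 51 · 20 · 43 = 1020 → 43860.
Reducing modulo 59: 43860 = 743·59 + 23, so 43^11 ≡ 23.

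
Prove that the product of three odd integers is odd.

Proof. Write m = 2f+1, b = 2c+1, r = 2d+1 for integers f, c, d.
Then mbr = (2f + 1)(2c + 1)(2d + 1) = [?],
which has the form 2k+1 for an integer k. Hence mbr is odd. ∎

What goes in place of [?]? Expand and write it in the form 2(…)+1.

2(4cdf + 2cd + 2cf + c + 2df + d + f) + 1

(2f + 1)(2c + 1)(2d + 1) = 8cdf + 4cd + 4cf + 2c + 4df + 2d + 2f + 1
= 2(4cdf + 2cd + 2cf + c + 2df + d + f) + 1.
Since 4cdf + 2cd + 2cf + c + 2df + d + f is an integer, the product is of the form 2k+1 for an integer k.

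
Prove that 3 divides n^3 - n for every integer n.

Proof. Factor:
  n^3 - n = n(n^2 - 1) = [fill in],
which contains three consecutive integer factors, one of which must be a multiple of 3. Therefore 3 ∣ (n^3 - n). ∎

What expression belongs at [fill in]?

n(n^2 - 1) = n(n - 1)(n + 1) = (n - 1)n(n + 1).
These three factors are consecutive integers, so their product is divisible by 3.

(n - 1)n(n + 1)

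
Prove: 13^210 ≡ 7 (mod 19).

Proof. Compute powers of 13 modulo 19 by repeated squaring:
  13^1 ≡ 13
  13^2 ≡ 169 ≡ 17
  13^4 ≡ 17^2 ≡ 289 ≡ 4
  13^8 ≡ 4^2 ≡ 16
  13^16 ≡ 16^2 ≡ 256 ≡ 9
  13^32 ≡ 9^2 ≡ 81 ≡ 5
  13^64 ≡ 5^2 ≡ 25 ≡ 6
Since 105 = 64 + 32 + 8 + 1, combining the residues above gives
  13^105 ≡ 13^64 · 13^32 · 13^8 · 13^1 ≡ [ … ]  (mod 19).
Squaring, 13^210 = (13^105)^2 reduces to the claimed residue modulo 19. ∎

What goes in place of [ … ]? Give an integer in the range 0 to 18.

8

Multiply the listed residues: 6 · 5 · 16 · 13 = 30 → 480 → 6240.
Reducing modulo 19: 6240 = 328·19 + 8, so 13^105 ≡ 8.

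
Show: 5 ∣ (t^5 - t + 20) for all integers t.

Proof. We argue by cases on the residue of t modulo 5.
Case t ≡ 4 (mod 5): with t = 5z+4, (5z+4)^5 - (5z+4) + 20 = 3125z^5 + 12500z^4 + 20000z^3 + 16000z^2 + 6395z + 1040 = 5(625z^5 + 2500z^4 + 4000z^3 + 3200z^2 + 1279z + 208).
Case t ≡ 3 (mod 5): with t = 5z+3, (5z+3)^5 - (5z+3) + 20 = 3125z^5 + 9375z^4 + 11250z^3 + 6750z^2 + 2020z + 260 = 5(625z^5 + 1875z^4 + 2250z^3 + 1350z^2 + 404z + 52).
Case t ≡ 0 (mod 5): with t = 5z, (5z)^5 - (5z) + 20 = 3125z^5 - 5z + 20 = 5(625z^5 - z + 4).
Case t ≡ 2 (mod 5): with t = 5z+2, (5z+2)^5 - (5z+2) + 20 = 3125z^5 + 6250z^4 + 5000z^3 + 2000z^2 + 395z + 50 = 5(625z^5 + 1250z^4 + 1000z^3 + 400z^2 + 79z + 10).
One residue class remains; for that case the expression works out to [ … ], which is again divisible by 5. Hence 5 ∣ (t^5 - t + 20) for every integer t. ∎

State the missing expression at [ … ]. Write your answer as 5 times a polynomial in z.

5(625z^5 + 625z^4 + 250z^3 + 50z^2 + 4z + 4)

The residues treated are {4, 3, 0, 2}, so the missing case is t ≡ 1 (mod 5); write t = 5z+1.
Then (5z+1)^5 - (5z+1) + 20 = 3125z^5 + 3125z^4 + 1250z^3 + 250z^2 + 20z + 20 = 5(625z^5 + 625z^4 + 250z^3 + 50z^2 + 4z + 4).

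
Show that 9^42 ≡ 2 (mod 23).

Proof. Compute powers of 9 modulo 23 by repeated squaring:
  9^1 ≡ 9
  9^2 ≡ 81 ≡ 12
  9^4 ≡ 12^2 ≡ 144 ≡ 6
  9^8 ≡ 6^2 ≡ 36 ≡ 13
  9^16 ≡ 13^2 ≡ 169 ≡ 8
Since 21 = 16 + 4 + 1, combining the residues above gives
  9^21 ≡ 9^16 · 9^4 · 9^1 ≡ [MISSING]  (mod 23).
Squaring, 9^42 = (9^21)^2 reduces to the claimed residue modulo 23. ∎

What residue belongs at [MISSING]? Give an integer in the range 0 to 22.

Multiply the listed residues: 8 · 6 · 9 = 48 → 432.
Reducing modulo 23: 432 = 18·23 + 18, so 9^21 ≡ 18.

18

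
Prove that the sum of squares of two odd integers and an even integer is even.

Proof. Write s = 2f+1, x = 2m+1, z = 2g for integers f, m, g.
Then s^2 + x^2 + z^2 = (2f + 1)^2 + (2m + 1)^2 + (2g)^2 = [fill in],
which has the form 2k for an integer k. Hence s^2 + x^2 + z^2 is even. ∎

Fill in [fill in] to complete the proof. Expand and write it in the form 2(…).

2(2f^2 + 2f + 2g^2 + 2m^2 + 2m + 1)

(2f + 1)^2 + (2m + 1)^2 + (2g)^2 = 4f^2 + 4f + 4g^2 + 4m^2 + 4m + 2
= 2(2f^2 + 2f + 2g^2 + 2m^2 + 2m + 1).
Since 2f^2 + 2f + 2g^2 + 2m^2 + 2m + 1 is an integer, the sum of squares is of the form 2k for an integer k.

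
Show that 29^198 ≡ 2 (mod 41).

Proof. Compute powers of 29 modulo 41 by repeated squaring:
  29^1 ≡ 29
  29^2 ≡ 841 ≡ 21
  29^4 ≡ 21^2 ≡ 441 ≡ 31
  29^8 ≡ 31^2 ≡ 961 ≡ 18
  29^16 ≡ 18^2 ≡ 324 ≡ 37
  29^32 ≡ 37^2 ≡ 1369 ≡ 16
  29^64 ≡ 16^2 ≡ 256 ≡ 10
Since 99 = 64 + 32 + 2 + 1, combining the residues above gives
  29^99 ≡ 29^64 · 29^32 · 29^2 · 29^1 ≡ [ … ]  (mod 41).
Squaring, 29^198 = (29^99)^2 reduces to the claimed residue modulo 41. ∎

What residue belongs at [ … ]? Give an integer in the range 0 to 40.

Multiply the listed residues: 10 · 16 · 21 · 29 = 160 → 3360 → 97440.
Reducing modulo 41: 97440 = 2376·41 + 24, so 29^99 ≡ 24.

24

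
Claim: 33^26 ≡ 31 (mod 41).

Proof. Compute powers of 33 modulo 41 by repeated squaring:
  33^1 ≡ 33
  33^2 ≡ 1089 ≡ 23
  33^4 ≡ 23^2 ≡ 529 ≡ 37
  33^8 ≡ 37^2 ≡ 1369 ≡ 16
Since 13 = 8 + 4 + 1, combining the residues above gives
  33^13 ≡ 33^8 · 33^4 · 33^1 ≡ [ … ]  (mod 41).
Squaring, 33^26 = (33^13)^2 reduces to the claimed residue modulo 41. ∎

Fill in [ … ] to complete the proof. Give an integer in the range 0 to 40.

Multiply the listed residues: 16 · 37 · 33 = 592 → 19536.
Reducing modulo 41: 19536 = 476·41 + 20, so 33^13 ≡ 20.

20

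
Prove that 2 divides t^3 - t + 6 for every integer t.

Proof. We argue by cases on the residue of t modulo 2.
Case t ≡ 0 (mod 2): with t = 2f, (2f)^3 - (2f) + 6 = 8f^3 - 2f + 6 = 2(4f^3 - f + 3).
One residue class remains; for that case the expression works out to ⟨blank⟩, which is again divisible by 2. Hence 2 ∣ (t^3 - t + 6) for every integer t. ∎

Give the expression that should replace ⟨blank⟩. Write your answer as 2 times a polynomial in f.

The residues treated are {0}, so the missing case is t ≡ 1 (mod 2); write t = 2f+1.
Then (2f+1)^3 - (2f+1) + 6 = 8f^3 + 12f^2 + 4f + 6 = 2(4f^3 + 6f^2 + 2f + 3).

2(4f^3 + 6f^2 + 2f + 3)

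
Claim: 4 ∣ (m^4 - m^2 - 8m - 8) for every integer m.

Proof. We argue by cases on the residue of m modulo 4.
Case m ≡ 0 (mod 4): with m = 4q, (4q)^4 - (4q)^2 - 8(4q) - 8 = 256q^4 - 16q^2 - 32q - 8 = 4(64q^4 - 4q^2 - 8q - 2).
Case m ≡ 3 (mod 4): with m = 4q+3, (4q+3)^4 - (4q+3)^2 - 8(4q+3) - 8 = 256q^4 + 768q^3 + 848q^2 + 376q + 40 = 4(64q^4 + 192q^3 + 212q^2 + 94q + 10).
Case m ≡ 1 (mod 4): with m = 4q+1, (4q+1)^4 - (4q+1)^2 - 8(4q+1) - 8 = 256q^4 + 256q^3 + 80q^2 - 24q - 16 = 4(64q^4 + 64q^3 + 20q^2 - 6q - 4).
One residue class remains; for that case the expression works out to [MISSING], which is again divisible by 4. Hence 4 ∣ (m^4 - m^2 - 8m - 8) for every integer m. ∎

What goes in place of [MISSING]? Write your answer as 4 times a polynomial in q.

The residues treated are {0, 3, 1}, so the missing case is m ≡ 2 (mod 4); write m = 4q+2.
Then (4q+2)^4 - (4q+2)^2 - 8(4q+2) - 8 = 256q^4 + 512q^3 + 368q^2 + 80q - 12 = 4(64q^4 + 128q^3 + 92q^2 + 20q - 3).

4(64q^4 + 128q^3 + 92q^2 + 20q - 3)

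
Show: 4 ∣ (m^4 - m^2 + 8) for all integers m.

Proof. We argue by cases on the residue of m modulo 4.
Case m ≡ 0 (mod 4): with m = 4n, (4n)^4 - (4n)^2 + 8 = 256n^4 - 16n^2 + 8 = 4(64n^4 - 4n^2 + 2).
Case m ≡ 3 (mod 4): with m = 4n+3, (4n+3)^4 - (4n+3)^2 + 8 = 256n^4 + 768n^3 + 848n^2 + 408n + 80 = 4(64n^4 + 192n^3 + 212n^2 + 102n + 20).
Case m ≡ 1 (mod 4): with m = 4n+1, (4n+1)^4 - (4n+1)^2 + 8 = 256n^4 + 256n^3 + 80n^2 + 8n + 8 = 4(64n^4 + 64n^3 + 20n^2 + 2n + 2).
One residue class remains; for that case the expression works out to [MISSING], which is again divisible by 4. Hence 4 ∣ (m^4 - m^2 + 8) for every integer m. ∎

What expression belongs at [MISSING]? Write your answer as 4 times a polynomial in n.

The residues treated are {0, 3, 1}, so the missing case is m ≡ 2 (mod 4); write m = 4n+2.
Then (4n+2)^4 - (4n+2)^2 + 8 = 256n^4 + 512n^3 + 368n^2 + 112n + 20 = 4(64n^4 + 128n^3 + 92n^2 + 28n + 5).

4(64n^4 + 128n^3 + 92n^2 + 28n + 5)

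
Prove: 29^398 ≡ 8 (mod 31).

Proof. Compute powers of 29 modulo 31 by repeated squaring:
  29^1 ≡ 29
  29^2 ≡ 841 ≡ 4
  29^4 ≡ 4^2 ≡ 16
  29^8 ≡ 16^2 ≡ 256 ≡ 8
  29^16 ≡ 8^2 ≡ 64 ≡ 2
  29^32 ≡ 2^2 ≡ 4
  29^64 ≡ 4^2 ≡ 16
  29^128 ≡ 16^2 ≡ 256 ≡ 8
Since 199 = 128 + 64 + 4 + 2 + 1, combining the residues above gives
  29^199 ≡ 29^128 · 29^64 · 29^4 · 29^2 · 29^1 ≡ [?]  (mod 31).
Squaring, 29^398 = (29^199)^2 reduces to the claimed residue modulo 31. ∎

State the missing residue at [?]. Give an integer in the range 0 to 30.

15

Multiply the listed residues: 8 · 16 · 16 · 4 · 29 = 128 → 2048 → 8192 → 237568.
Reducing modulo 31: 237568 = 7663·31 + 15, so 29^199 ≡ 15.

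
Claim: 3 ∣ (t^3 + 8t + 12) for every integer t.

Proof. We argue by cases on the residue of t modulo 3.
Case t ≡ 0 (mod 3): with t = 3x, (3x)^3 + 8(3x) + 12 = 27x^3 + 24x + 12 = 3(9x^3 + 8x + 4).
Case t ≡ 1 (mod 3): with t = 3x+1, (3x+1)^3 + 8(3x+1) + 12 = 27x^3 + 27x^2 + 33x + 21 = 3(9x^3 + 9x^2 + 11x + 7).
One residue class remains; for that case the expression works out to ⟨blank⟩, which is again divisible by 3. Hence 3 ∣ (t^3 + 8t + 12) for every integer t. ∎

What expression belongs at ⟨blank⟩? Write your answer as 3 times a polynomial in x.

3(9x^3 + 18x^2 + 20x + 12)

Only t ≡ 2 (mod 3) is unaccounted for. Put t = 3x+2:
(3x+2)^3 + 8(3x+2) + 12 expands to 27x^3 + 54x^2 + 60x + 36,
and factoring out 3 leaves 3(9x^3 + 18x^2 + 20x + 12).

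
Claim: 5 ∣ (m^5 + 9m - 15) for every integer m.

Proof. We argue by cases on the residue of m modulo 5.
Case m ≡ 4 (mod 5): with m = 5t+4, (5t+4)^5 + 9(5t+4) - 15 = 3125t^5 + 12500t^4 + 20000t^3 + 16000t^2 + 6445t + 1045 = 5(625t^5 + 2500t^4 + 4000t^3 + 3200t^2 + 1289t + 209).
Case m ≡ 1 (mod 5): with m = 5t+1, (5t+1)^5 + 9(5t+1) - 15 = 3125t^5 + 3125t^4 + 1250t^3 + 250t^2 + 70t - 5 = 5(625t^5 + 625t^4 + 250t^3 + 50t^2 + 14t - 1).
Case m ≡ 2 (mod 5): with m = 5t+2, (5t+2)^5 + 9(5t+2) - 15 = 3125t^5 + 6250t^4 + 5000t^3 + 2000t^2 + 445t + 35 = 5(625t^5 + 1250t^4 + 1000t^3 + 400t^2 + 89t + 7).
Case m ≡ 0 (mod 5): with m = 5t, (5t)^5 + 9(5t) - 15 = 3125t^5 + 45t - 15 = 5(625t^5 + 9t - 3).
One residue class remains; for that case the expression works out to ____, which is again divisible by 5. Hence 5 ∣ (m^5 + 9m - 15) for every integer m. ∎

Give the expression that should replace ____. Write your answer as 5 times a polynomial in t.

Only m ≡ 3 (mod 5) is unaccounted for. Put m = 5t+3:
(5t+3)^5 + 9(5t+3) - 15 expands to 3125t^5 + 9375t^4 + 11250t^3 + 6750t^2 + 2070t + 255,
and factoring out 5 leaves 5(625t^5 + 1875t^4 + 2250t^3 + 1350t^2 + 414t + 51).

5(625t^5 + 1875t^4 + 2250t^3 + 1350t^2 + 414t + 51)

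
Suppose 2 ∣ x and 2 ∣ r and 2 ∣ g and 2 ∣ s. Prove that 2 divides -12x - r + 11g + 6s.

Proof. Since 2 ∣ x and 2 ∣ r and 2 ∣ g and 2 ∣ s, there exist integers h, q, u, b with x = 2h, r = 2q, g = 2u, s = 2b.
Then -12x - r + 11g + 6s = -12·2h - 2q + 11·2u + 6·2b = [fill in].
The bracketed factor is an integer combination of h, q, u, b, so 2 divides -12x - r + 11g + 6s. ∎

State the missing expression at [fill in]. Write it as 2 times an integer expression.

2(6b - 12h - q + 11u)

Each term has a factor of 2: -12·2h - 2q + 11·2u + 6·2b = 2·(6b - 12h - q + 11u).
Since 6b - 12h - q + 11u is an integer, 2 ∣ (-12x - r + 11g + 6s).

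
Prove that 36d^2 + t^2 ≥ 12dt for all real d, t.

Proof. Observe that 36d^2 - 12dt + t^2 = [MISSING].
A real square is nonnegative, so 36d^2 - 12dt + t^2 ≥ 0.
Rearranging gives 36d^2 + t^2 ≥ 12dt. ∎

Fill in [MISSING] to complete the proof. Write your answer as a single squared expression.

36d^2 - 12dt + t^2 is a perfect-square trinomial: the outer terms are (6d)^2 and (t)^2, and the cross term is -2·6d·t.
So 36d^2 - 12dt + t^2 = (6d - t)^2 ≥ 0.

(6d - t)^2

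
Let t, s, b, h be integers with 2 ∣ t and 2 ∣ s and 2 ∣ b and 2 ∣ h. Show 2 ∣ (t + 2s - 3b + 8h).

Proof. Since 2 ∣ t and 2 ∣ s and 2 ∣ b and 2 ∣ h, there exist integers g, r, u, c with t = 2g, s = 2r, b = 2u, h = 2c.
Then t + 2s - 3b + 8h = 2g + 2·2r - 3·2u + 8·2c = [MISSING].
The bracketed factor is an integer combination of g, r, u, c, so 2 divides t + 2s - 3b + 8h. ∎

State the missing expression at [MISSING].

Pull the common 2 out of every term: 2g + 2·2r - 3·2u + 8·2c = 2(8c + g + 2r - 3u).
8c + g + 2r - 3u is an integer, which exhibits the divisibility.

2(8c + g + 2r - 3u)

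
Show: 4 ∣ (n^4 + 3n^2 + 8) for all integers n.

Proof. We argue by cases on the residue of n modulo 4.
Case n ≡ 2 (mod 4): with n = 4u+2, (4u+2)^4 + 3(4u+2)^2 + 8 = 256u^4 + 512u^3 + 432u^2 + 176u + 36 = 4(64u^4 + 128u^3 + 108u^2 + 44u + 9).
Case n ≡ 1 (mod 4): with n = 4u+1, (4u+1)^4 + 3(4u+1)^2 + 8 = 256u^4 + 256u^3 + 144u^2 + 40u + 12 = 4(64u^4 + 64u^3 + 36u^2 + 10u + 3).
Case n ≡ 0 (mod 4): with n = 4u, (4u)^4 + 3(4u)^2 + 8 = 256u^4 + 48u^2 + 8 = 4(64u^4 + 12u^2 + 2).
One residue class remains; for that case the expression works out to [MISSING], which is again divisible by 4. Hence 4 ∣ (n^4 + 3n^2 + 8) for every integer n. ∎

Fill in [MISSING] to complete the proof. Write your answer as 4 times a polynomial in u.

4(64u^4 + 192u^3 + 228u^2 + 126u + 29)

The residues treated are {2, 1, 0}, so the missing case is n ≡ 3 (mod 4); write n = 4u+3.
Then (4u+3)^4 + 3(4u+3)^2 + 8 = 256u^4 + 768u^3 + 912u^2 + 504u + 116 = 4(64u^4 + 192u^3 + 228u^2 + 126u + 29).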